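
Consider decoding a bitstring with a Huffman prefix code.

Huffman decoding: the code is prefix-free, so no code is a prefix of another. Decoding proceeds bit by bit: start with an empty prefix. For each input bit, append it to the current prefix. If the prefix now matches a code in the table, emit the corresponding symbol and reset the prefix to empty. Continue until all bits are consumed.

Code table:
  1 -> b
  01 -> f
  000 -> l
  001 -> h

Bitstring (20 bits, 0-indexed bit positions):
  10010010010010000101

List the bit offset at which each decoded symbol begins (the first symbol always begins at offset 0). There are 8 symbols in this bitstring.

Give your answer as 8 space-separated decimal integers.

Answer: 0 1 4 7 10 13 16 18

Derivation:
Bit 0: prefix='1' -> emit 'b', reset
Bit 1: prefix='0' (no match yet)
Bit 2: prefix='00' (no match yet)
Bit 3: prefix='001' -> emit 'h', reset
Bit 4: prefix='0' (no match yet)
Bit 5: prefix='00' (no match yet)
Bit 6: prefix='001' -> emit 'h', reset
Bit 7: prefix='0' (no match yet)
Bit 8: prefix='00' (no match yet)
Bit 9: prefix='001' -> emit 'h', reset
Bit 10: prefix='0' (no match yet)
Bit 11: prefix='00' (no match yet)
Bit 12: prefix='001' -> emit 'h', reset
Bit 13: prefix='0' (no match yet)
Bit 14: prefix='00' (no match yet)
Bit 15: prefix='000' -> emit 'l', reset
Bit 16: prefix='0' (no match yet)
Bit 17: prefix='01' -> emit 'f', reset
Bit 18: prefix='0' (no match yet)
Bit 19: prefix='01' -> emit 'f', reset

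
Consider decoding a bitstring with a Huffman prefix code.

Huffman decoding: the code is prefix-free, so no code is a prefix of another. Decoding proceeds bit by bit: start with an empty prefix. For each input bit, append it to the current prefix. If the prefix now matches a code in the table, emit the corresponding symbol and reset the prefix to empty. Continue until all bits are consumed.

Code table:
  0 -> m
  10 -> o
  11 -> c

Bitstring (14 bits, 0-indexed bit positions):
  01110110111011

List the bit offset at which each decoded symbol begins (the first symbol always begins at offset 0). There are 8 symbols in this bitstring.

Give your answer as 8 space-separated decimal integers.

Bit 0: prefix='0' -> emit 'm', reset
Bit 1: prefix='1' (no match yet)
Bit 2: prefix='11' -> emit 'c', reset
Bit 3: prefix='1' (no match yet)
Bit 4: prefix='10' -> emit 'o', reset
Bit 5: prefix='1' (no match yet)
Bit 6: prefix='11' -> emit 'c', reset
Bit 7: prefix='0' -> emit 'm', reset
Bit 8: prefix='1' (no match yet)
Bit 9: prefix='11' -> emit 'c', reset
Bit 10: prefix='1' (no match yet)
Bit 11: prefix='10' -> emit 'o', reset
Bit 12: prefix='1' (no match yet)
Bit 13: prefix='11' -> emit 'c', reset

Answer: 0 1 3 5 7 8 10 12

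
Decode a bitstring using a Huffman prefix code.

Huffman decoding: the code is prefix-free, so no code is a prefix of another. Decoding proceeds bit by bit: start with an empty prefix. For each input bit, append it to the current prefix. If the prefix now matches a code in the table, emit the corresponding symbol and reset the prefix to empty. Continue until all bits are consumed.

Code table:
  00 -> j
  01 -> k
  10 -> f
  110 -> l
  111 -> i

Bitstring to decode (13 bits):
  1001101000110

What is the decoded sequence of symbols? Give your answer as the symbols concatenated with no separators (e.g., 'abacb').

Bit 0: prefix='1' (no match yet)
Bit 1: prefix='10' -> emit 'f', reset
Bit 2: prefix='0' (no match yet)
Bit 3: prefix='01' -> emit 'k', reset
Bit 4: prefix='1' (no match yet)
Bit 5: prefix='10' -> emit 'f', reset
Bit 6: prefix='1' (no match yet)
Bit 7: prefix='10' -> emit 'f', reset
Bit 8: prefix='0' (no match yet)
Bit 9: prefix='00' -> emit 'j', reset
Bit 10: prefix='1' (no match yet)
Bit 11: prefix='11' (no match yet)
Bit 12: prefix='110' -> emit 'l', reset

Answer: fkffjl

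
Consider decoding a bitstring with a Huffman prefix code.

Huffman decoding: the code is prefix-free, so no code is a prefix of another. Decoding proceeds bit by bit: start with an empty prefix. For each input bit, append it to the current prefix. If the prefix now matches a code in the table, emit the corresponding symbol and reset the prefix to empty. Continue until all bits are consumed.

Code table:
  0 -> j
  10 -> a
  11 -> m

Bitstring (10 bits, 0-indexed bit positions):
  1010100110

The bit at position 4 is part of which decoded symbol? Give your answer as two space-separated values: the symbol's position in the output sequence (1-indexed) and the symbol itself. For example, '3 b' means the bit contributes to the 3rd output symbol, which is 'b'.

Bit 0: prefix='1' (no match yet)
Bit 1: prefix='10' -> emit 'a', reset
Bit 2: prefix='1' (no match yet)
Bit 3: prefix='10' -> emit 'a', reset
Bit 4: prefix='1' (no match yet)
Bit 5: prefix='10' -> emit 'a', reset
Bit 6: prefix='0' -> emit 'j', reset
Bit 7: prefix='1' (no match yet)
Bit 8: prefix='11' -> emit 'm', reset

Answer: 3 a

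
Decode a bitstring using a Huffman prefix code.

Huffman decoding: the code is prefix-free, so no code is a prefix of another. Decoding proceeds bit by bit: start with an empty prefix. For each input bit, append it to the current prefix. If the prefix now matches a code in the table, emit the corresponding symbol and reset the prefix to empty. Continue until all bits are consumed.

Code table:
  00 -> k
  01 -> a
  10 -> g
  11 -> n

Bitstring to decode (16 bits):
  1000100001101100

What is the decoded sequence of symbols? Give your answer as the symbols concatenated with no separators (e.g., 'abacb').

Bit 0: prefix='1' (no match yet)
Bit 1: prefix='10' -> emit 'g', reset
Bit 2: prefix='0' (no match yet)
Bit 3: prefix='00' -> emit 'k', reset
Bit 4: prefix='1' (no match yet)
Bit 5: prefix='10' -> emit 'g', reset
Bit 6: prefix='0' (no match yet)
Bit 7: prefix='00' -> emit 'k', reset
Bit 8: prefix='0' (no match yet)
Bit 9: prefix='01' -> emit 'a', reset
Bit 10: prefix='1' (no match yet)
Bit 11: prefix='10' -> emit 'g', reset
Bit 12: prefix='1' (no match yet)
Bit 13: prefix='11' -> emit 'n', reset
Bit 14: prefix='0' (no match yet)
Bit 15: prefix='00' -> emit 'k', reset

Answer: gkgkagnk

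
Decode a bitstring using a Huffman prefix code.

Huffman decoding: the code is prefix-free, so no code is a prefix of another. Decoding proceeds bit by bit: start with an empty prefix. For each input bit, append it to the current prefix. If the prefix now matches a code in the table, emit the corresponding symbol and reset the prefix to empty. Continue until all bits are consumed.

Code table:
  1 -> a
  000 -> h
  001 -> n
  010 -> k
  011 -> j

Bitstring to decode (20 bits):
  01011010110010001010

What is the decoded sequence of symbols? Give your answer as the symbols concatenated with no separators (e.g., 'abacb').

Answer: kaakaanhak

Derivation:
Bit 0: prefix='0' (no match yet)
Bit 1: prefix='01' (no match yet)
Bit 2: prefix='010' -> emit 'k', reset
Bit 3: prefix='1' -> emit 'a', reset
Bit 4: prefix='1' -> emit 'a', reset
Bit 5: prefix='0' (no match yet)
Bit 6: prefix='01' (no match yet)
Bit 7: prefix='010' -> emit 'k', reset
Bit 8: prefix='1' -> emit 'a', reset
Bit 9: prefix='1' -> emit 'a', reset
Bit 10: prefix='0' (no match yet)
Bit 11: prefix='00' (no match yet)
Bit 12: prefix='001' -> emit 'n', reset
Bit 13: prefix='0' (no match yet)
Bit 14: prefix='00' (no match yet)
Bit 15: prefix='000' -> emit 'h', reset
Bit 16: prefix='1' -> emit 'a', reset
Bit 17: prefix='0' (no match yet)
Bit 18: prefix='01' (no match yet)
Bit 19: prefix='010' -> emit 'k', reset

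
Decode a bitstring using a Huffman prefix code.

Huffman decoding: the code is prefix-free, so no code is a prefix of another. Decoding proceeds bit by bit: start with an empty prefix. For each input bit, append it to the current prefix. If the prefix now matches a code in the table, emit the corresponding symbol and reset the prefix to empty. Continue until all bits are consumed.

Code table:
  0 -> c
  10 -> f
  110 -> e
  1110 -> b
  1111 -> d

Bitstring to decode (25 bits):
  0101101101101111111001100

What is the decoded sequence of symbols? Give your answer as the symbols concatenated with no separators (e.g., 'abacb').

Bit 0: prefix='0' -> emit 'c', reset
Bit 1: prefix='1' (no match yet)
Bit 2: prefix='10' -> emit 'f', reset
Bit 3: prefix='1' (no match yet)
Bit 4: prefix='11' (no match yet)
Bit 5: prefix='110' -> emit 'e', reset
Bit 6: prefix='1' (no match yet)
Bit 7: prefix='11' (no match yet)
Bit 8: prefix='110' -> emit 'e', reset
Bit 9: prefix='1' (no match yet)
Bit 10: prefix='11' (no match yet)
Bit 11: prefix='110' -> emit 'e', reset
Bit 12: prefix='1' (no match yet)
Bit 13: prefix='11' (no match yet)
Bit 14: prefix='111' (no match yet)
Bit 15: prefix='1111' -> emit 'd', reset
Bit 16: prefix='1' (no match yet)
Bit 17: prefix='11' (no match yet)
Bit 18: prefix='111' (no match yet)
Bit 19: prefix='1110' -> emit 'b', reset
Bit 20: prefix='0' -> emit 'c', reset
Bit 21: prefix='1' (no match yet)
Bit 22: prefix='11' (no match yet)
Bit 23: prefix='110' -> emit 'e', reset
Bit 24: prefix='0' -> emit 'c', reset

Answer: cfeeedbcec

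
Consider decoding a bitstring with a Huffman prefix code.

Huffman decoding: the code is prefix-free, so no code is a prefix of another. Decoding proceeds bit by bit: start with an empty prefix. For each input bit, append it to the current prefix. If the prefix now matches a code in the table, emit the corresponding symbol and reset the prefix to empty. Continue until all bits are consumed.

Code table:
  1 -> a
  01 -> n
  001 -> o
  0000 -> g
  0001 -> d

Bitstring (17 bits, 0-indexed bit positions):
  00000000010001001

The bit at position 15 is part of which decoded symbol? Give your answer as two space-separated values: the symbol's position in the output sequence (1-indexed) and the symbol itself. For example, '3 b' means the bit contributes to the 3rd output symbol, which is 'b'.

Answer: 5 o

Derivation:
Bit 0: prefix='0' (no match yet)
Bit 1: prefix='00' (no match yet)
Bit 2: prefix='000' (no match yet)
Bit 3: prefix='0000' -> emit 'g', reset
Bit 4: prefix='0' (no match yet)
Bit 5: prefix='00' (no match yet)
Bit 6: prefix='000' (no match yet)
Bit 7: prefix='0000' -> emit 'g', reset
Bit 8: prefix='0' (no match yet)
Bit 9: prefix='01' -> emit 'n', reset
Bit 10: prefix='0' (no match yet)
Bit 11: prefix='00' (no match yet)
Bit 12: prefix='000' (no match yet)
Bit 13: prefix='0001' -> emit 'd', reset
Bit 14: prefix='0' (no match yet)
Bit 15: prefix='00' (no match yet)
Bit 16: prefix='001' -> emit 'o', reset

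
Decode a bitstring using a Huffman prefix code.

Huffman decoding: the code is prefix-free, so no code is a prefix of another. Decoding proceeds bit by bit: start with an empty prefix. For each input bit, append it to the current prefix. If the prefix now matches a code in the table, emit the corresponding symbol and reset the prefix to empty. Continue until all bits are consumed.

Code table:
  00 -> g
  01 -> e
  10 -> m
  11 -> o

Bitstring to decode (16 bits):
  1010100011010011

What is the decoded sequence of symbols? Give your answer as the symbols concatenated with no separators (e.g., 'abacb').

Answer: mmmgoego

Derivation:
Bit 0: prefix='1' (no match yet)
Bit 1: prefix='10' -> emit 'm', reset
Bit 2: prefix='1' (no match yet)
Bit 3: prefix='10' -> emit 'm', reset
Bit 4: prefix='1' (no match yet)
Bit 5: prefix='10' -> emit 'm', reset
Bit 6: prefix='0' (no match yet)
Bit 7: prefix='00' -> emit 'g', reset
Bit 8: prefix='1' (no match yet)
Bit 9: prefix='11' -> emit 'o', reset
Bit 10: prefix='0' (no match yet)
Bit 11: prefix='01' -> emit 'e', reset
Bit 12: prefix='0' (no match yet)
Bit 13: prefix='00' -> emit 'g', reset
Bit 14: prefix='1' (no match yet)
Bit 15: prefix='11' -> emit 'o', reset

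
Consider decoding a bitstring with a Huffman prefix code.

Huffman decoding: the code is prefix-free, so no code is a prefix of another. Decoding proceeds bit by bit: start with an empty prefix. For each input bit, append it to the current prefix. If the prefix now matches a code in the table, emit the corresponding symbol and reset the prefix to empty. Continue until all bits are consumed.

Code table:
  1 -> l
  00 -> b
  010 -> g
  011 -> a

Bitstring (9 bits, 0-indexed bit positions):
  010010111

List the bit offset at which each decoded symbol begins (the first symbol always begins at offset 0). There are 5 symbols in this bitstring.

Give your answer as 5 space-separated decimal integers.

Answer: 0 3 6 7 8

Derivation:
Bit 0: prefix='0' (no match yet)
Bit 1: prefix='01' (no match yet)
Bit 2: prefix='010' -> emit 'g', reset
Bit 3: prefix='0' (no match yet)
Bit 4: prefix='01' (no match yet)
Bit 5: prefix='010' -> emit 'g', reset
Bit 6: prefix='1' -> emit 'l', reset
Bit 7: prefix='1' -> emit 'l', reset
Bit 8: prefix='1' -> emit 'l', reset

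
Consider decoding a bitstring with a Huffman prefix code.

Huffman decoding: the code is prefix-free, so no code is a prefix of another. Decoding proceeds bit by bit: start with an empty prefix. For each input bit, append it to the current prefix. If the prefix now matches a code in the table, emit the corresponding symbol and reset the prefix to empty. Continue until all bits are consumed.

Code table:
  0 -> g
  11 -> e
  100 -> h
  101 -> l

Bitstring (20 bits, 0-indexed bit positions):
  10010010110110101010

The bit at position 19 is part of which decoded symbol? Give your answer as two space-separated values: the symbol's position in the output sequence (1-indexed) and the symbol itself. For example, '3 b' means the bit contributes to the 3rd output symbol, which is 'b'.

Bit 0: prefix='1' (no match yet)
Bit 1: prefix='10' (no match yet)
Bit 2: prefix='100' -> emit 'h', reset
Bit 3: prefix='1' (no match yet)
Bit 4: prefix='10' (no match yet)
Bit 5: prefix='100' -> emit 'h', reset
Bit 6: prefix='1' (no match yet)
Bit 7: prefix='10' (no match yet)
Bit 8: prefix='101' -> emit 'l', reset
Bit 9: prefix='1' (no match yet)
Bit 10: prefix='10' (no match yet)
Bit 11: prefix='101' -> emit 'l', reset
Bit 12: prefix='1' (no match yet)
Bit 13: prefix='10' (no match yet)
Bit 14: prefix='101' -> emit 'l', reset
Bit 15: prefix='0' -> emit 'g', reset
Bit 16: prefix='1' (no match yet)
Bit 17: prefix='10' (no match yet)
Bit 18: prefix='101' -> emit 'l', reset
Bit 19: prefix='0' -> emit 'g', reset

Answer: 8 g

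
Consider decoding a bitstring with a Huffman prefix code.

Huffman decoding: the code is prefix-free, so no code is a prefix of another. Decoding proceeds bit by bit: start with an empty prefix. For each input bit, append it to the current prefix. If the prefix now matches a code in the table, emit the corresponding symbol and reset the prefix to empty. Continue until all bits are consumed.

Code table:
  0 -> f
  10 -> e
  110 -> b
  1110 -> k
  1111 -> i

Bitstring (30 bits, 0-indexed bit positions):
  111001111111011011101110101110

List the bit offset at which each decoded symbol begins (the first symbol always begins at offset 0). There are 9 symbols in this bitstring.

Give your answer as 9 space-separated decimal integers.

Answer: 0 4 5 9 13 16 20 24 26

Derivation:
Bit 0: prefix='1' (no match yet)
Bit 1: prefix='11' (no match yet)
Bit 2: prefix='111' (no match yet)
Bit 3: prefix='1110' -> emit 'k', reset
Bit 4: prefix='0' -> emit 'f', reset
Bit 5: prefix='1' (no match yet)
Bit 6: prefix='11' (no match yet)
Bit 7: prefix='111' (no match yet)
Bit 8: prefix='1111' -> emit 'i', reset
Bit 9: prefix='1' (no match yet)
Bit 10: prefix='11' (no match yet)
Bit 11: prefix='111' (no match yet)
Bit 12: prefix='1110' -> emit 'k', reset
Bit 13: prefix='1' (no match yet)
Bit 14: prefix='11' (no match yet)
Bit 15: prefix='110' -> emit 'b', reset
Bit 16: prefix='1' (no match yet)
Bit 17: prefix='11' (no match yet)
Bit 18: prefix='111' (no match yet)
Bit 19: prefix='1110' -> emit 'k', reset
Bit 20: prefix='1' (no match yet)
Bit 21: prefix='11' (no match yet)
Bit 22: prefix='111' (no match yet)
Bit 23: prefix='1110' -> emit 'k', reset
Bit 24: prefix='1' (no match yet)
Bit 25: prefix='10' -> emit 'e', reset
Bit 26: prefix='1' (no match yet)
Bit 27: prefix='11' (no match yet)
Bit 28: prefix='111' (no match yet)
Bit 29: prefix='1110' -> emit 'k', reset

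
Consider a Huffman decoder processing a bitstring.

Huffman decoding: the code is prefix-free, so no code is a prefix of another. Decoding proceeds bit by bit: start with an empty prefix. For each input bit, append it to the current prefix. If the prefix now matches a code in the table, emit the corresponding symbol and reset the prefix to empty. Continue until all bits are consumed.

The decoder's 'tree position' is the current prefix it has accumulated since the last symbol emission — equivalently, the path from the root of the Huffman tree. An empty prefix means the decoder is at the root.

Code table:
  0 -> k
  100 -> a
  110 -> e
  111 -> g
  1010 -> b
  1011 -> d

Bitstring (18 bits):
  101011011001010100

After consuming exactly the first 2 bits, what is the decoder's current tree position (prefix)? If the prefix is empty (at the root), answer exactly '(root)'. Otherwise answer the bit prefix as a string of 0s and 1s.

Answer: 10

Derivation:
Bit 0: prefix='1' (no match yet)
Bit 1: prefix='10' (no match yet)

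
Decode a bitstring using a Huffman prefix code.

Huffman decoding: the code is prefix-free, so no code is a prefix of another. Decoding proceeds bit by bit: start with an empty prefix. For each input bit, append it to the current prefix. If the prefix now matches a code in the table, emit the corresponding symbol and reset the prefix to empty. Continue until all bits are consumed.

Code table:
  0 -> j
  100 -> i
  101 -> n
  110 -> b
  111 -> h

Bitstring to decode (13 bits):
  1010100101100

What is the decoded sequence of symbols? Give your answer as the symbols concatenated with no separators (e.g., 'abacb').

Bit 0: prefix='1' (no match yet)
Bit 1: prefix='10' (no match yet)
Bit 2: prefix='101' -> emit 'n', reset
Bit 3: prefix='0' -> emit 'j', reset
Bit 4: prefix='1' (no match yet)
Bit 5: prefix='10' (no match yet)
Bit 6: prefix='100' -> emit 'i', reset
Bit 7: prefix='1' (no match yet)
Bit 8: prefix='10' (no match yet)
Bit 9: prefix='101' -> emit 'n', reset
Bit 10: prefix='1' (no match yet)
Bit 11: prefix='10' (no match yet)
Bit 12: prefix='100' -> emit 'i', reset

Answer: njini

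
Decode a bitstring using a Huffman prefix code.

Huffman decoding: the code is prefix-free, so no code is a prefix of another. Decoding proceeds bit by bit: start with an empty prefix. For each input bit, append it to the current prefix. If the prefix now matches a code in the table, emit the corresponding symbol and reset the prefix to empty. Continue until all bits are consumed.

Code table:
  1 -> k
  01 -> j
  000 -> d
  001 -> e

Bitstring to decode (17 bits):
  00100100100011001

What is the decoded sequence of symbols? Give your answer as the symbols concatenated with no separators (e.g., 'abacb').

Answer: eeedkke

Derivation:
Bit 0: prefix='0' (no match yet)
Bit 1: prefix='00' (no match yet)
Bit 2: prefix='001' -> emit 'e', reset
Bit 3: prefix='0' (no match yet)
Bit 4: prefix='00' (no match yet)
Bit 5: prefix='001' -> emit 'e', reset
Bit 6: prefix='0' (no match yet)
Bit 7: prefix='00' (no match yet)
Bit 8: prefix='001' -> emit 'e', reset
Bit 9: prefix='0' (no match yet)
Bit 10: prefix='00' (no match yet)
Bit 11: prefix='000' -> emit 'd', reset
Bit 12: prefix='1' -> emit 'k', reset
Bit 13: prefix='1' -> emit 'k', reset
Bit 14: prefix='0' (no match yet)
Bit 15: prefix='00' (no match yet)
Bit 16: prefix='001' -> emit 'e', reset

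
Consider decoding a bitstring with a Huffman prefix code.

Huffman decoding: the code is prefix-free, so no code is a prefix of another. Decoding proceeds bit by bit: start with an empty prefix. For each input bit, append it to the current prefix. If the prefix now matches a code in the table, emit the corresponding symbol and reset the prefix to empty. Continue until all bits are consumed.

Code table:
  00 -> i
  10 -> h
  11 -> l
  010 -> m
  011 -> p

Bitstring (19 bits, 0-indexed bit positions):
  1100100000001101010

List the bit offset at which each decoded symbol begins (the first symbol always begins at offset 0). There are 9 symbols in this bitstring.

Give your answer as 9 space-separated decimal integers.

Bit 0: prefix='1' (no match yet)
Bit 1: prefix='11' -> emit 'l', reset
Bit 2: prefix='0' (no match yet)
Bit 3: prefix='00' -> emit 'i', reset
Bit 4: prefix='1' (no match yet)
Bit 5: prefix='10' -> emit 'h', reset
Bit 6: prefix='0' (no match yet)
Bit 7: prefix='00' -> emit 'i', reset
Bit 8: prefix='0' (no match yet)
Bit 9: prefix='00' -> emit 'i', reset
Bit 10: prefix='0' (no match yet)
Bit 11: prefix='00' -> emit 'i', reset
Bit 12: prefix='1' (no match yet)
Bit 13: prefix='11' -> emit 'l', reset
Bit 14: prefix='0' (no match yet)
Bit 15: prefix='01' (no match yet)
Bit 16: prefix='010' -> emit 'm', reset
Bit 17: prefix='1' (no match yet)
Bit 18: prefix='10' -> emit 'h', reset

Answer: 0 2 4 6 8 10 12 14 17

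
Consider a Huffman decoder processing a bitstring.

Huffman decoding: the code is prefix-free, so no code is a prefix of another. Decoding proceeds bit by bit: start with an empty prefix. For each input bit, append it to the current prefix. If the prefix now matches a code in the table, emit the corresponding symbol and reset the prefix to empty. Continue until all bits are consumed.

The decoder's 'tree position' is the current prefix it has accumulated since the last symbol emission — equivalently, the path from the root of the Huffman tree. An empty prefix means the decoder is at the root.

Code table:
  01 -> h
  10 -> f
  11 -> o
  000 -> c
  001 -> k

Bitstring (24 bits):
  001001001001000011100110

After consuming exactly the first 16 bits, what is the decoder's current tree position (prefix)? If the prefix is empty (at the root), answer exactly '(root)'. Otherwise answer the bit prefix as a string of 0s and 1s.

Bit 0: prefix='0' (no match yet)
Bit 1: prefix='00' (no match yet)
Bit 2: prefix='001' -> emit 'k', reset
Bit 3: prefix='0' (no match yet)
Bit 4: prefix='00' (no match yet)
Bit 5: prefix='001' -> emit 'k', reset
Bit 6: prefix='0' (no match yet)
Bit 7: prefix='00' (no match yet)
Bit 8: prefix='001' -> emit 'k', reset
Bit 9: prefix='0' (no match yet)
Bit 10: prefix='00' (no match yet)
Bit 11: prefix='001' -> emit 'k', reset
Bit 12: prefix='0' (no match yet)
Bit 13: prefix='00' (no match yet)
Bit 14: prefix='000' -> emit 'c', reset
Bit 15: prefix='0' (no match yet)

Answer: 0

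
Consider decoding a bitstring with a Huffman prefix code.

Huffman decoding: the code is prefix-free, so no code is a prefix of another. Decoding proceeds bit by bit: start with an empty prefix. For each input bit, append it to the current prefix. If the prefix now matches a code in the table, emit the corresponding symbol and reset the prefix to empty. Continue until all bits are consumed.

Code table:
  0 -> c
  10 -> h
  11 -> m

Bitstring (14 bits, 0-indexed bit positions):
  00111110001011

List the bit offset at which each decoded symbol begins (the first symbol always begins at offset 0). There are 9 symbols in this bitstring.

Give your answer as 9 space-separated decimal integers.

Answer: 0 1 2 4 6 8 9 10 12

Derivation:
Bit 0: prefix='0' -> emit 'c', reset
Bit 1: prefix='0' -> emit 'c', reset
Bit 2: prefix='1' (no match yet)
Bit 3: prefix='11' -> emit 'm', reset
Bit 4: prefix='1' (no match yet)
Bit 5: prefix='11' -> emit 'm', reset
Bit 6: prefix='1' (no match yet)
Bit 7: prefix='10' -> emit 'h', reset
Bit 8: prefix='0' -> emit 'c', reset
Bit 9: prefix='0' -> emit 'c', reset
Bit 10: prefix='1' (no match yet)
Bit 11: prefix='10' -> emit 'h', reset
Bit 12: prefix='1' (no match yet)
Bit 13: prefix='11' -> emit 'm', reset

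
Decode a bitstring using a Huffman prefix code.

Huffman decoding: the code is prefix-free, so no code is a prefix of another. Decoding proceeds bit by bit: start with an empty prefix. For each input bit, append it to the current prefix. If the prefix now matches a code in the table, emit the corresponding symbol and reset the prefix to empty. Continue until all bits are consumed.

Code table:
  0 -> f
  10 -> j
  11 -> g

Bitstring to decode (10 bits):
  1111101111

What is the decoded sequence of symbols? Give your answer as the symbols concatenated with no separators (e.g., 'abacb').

Bit 0: prefix='1' (no match yet)
Bit 1: prefix='11' -> emit 'g', reset
Bit 2: prefix='1' (no match yet)
Bit 3: prefix='11' -> emit 'g', reset
Bit 4: prefix='1' (no match yet)
Bit 5: prefix='10' -> emit 'j', reset
Bit 6: prefix='1' (no match yet)
Bit 7: prefix='11' -> emit 'g', reset
Bit 8: prefix='1' (no match yet)
Bit 9: prefix='11' -> emit 'g', reset

Answer: ggjgg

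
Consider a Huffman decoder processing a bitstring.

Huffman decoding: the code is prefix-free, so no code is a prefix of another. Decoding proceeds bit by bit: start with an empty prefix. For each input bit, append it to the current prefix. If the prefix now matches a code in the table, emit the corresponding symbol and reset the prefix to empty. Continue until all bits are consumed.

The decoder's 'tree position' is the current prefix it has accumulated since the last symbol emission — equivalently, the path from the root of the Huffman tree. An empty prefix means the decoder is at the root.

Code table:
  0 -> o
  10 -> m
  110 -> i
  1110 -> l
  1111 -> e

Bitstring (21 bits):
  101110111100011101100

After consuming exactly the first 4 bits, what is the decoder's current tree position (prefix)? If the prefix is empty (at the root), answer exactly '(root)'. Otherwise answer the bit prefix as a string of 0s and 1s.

Bit 0: prefix='1' (no match yet)
Bit 1: prefix='10' -> emit 'm', reset
Bit 2: prefix='1' (no match yet)
Bit 3: prefix='11' (no match yet)

Answer: 11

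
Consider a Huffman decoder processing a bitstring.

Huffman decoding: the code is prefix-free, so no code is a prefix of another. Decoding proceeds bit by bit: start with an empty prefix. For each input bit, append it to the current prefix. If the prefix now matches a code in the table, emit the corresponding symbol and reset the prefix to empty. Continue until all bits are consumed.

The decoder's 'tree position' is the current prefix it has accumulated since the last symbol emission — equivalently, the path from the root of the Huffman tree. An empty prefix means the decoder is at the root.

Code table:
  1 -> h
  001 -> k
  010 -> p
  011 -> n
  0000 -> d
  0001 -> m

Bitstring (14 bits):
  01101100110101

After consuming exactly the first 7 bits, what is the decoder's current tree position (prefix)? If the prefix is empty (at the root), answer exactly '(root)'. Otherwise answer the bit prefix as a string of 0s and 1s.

Bit 0: prefix='0' (no match yet)
Bit 1: prefix='01' (no match yet)
Bit 2: prefix='011' -> emit 'n', reset
Bit 3: prefix='0' (no match yet)
Bit 4: prefix='01' (no match yet)
Bit 5: prefix='011' -> emit 'n', reset
Bit 6: prefix='0' (no match yet)

Answer: 0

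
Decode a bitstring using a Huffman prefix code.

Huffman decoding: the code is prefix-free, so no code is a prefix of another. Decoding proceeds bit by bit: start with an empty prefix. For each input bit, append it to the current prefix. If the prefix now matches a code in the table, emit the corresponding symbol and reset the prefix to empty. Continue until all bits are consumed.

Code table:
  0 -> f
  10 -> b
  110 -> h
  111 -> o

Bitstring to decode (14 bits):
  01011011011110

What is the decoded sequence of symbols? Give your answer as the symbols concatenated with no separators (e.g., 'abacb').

Bit 0: prefix='0' -> emit 'f', reset
Bit 1: prefix='1' (no match yet)
Bit 2: prefix='10' -> emit 'b', reset
Bit 3: prefix='1' (no match yet)
Bit 4: prefix='11' (no match yet)
Bit 5: prefix='110' -> emit 'h', reset
Bit 6: prefix='1' (no match yet)
Bit 7: prefix='11' (no match yet)
Bit 8: prefix='110' -> emit 'h', reset
Bit 9: prefix='1' (no match yet)
Bit 10: prefix='11' (no match yet)
Bit 11: prefix='111' -> emit 'o', reset
Bit 12: prefix='1' (no match yet)
Bit 13: prefix='10' -> emit 'b', reset

Answer: fbhhob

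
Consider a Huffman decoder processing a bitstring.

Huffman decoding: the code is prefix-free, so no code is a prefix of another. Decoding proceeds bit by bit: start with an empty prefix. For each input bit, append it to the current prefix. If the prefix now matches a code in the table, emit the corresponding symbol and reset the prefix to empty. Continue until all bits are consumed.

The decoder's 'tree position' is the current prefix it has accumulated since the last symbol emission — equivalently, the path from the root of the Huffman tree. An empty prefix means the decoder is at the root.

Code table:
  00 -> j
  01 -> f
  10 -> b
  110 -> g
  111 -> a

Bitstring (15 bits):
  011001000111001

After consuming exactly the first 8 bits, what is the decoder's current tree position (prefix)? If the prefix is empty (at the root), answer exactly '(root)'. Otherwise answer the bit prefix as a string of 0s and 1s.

Bit 0: prefix='0' (no match yet)
Bit 1: prefix='01' -> emit 'f', reset
Bit 2: prefix='1' (no match yet)
Bit 3: prefix='10' -> emit 'b', reset
Bit 4: prefix='0' (no match yet)
Bit 5: prefix='01' -> emit 'f', reset
Bit 6: prefix='0' (no match yet)
Bit 7: prefix='00' -> emit 'j', reset

Answer: (root)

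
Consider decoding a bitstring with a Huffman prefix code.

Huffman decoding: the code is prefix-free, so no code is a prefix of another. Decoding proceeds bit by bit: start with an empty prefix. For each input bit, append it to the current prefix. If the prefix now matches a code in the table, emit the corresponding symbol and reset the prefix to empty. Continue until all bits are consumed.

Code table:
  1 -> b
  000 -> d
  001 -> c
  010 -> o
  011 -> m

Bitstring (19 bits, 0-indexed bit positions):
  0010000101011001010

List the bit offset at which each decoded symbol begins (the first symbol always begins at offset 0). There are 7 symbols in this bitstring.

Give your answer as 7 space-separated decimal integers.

Bit 0: prefix='0' (no match yet)
Bit 1: prefix='00' (no match yet)
Bit 2: prefix='001' -> emit 'c', reset
Bit 3: prefix='0' (no match yet)
Bit 4: prefix='00' (no match yet)
Bit 5: prefix='000' -> emit 'd', reset
Bit 6: prefix='0' (no match yet)
Bit 7: prefix='01' (no match yet)
Bit 8: prefix='010' -> emit 'o', reset
Bit 9: prefix='1' -> emit 'b', reset
Bit 10: prefix='0' (no match yet)
Bit 11: prefix='01' (no match yet)
Bit 12: prefix='011' -> emit 'm', reset
Bit 13: prefix='0' (no match yet)
Bit 14: prefix='00' (no match yet)
Bit 15: prefix='001' -> emit 'c', reset
Bit 16: prefix='0' (no match yet)
Bit 17: prefix='01' (no match yet)
Bit 18: prefix='010' -> emit 'o', reset

Answer: 0 3 6 9 10 13 16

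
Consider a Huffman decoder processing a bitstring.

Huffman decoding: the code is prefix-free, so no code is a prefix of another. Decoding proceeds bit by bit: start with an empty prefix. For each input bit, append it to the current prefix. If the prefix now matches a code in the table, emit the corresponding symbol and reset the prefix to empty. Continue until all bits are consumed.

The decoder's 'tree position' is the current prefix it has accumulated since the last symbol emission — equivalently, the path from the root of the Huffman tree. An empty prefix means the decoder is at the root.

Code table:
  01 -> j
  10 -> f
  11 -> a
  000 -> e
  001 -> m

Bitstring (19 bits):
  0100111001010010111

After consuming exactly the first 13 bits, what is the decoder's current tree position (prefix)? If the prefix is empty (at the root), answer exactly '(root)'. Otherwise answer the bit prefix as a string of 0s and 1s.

Answer: 0

Derivation:
Bit 0: prefix='0' (no match yet)
Bit 1: prefix='01' -> emit 'j', reset
Bit 2: prefix='0' (no match yet)
Bit 3: prefix='00' (no match yet)
Bit 4: prefix='001' -> emit 'm', reset
Bit 5: prefix='1' (no match yet)
Bit 6: prefix='11' -> emit 'a', reset
Bit 7: prefix='0' (no match yet)
Bit 8: prefix='00' (no match yet)
Bit 9: prefix='001' -> emit 'm', reset
Bit 10: prefix='0' (no match yet)
Bit 11: prefix='01' -> emit 'j', reset
Bit 12: prefix='0' (no match yet)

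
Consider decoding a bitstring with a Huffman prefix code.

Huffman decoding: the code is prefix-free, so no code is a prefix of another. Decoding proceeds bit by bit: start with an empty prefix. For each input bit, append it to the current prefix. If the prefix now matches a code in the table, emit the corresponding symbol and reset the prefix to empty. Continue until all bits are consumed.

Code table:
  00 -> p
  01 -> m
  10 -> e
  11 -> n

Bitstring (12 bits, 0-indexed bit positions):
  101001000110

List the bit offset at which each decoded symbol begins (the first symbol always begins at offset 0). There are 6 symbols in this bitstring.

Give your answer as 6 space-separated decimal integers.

Bit 0: prefix='1' (no match yet)
Bit 1: prefix='10' -> emit 'e', reset
Bit 2: prefix='1' (no match yet)
Bit 3: prefix='10' -> emit 'e', reset
Bit 4: prefix='0' (no match yet)
Bit 5: prefix='01' -> emit 'm', reset
Bit 6: prefix='0' (no match yet)
Bit 7: prefix='00' -> emit 'p', reset
Bit 8: prefix='0' (no match yet)
Bit 9: prefix='01' -> emit 'm', reset
Bit 10: prefix='1' (no match yet)
Bit 11: prefix='10' -> emit 'e', reset

Answer: 0 2 4 6 8 10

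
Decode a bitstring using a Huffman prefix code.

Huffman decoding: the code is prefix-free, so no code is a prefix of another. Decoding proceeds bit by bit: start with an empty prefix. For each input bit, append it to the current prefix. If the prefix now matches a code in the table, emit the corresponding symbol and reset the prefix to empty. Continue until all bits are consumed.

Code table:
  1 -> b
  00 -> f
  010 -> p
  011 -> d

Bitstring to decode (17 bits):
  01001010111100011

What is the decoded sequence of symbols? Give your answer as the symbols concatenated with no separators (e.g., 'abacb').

Answer: ppbdbbfd

Derivation:
Bit 0: prefix='0' (no match yet)
Bit 1: prefix='01' (no match yet)
Bit 2: prefix='010' -> emit 'p', reset
Bit 3: prefix='0' (no match yet)
Bit 4: prefix='01' (no match yet)
Bit 5: prefix='010' -> emit 'p', reset
Bit 6: prefix='1' -> emit 'b', reset
Bit 7: prefix='0' (no match yet)
Bit 8: prefix='01' (no match yet)
Bit 9: prefix='011' -> emit 'd', reset
Bit 10: prefix='1' -> emit 'b', reset
Bit 11: prefix='1' -> emit 'b', reset
Bit 12: prefix='0' (no match yet)
Bit 13: prefix='00' -> emit 'f', reset
Bit 14: prefix='0' (no match yet)
Bit 15: prefix='01' (no match yet)
Bit 16: prefix='011' -> emit 'd', reset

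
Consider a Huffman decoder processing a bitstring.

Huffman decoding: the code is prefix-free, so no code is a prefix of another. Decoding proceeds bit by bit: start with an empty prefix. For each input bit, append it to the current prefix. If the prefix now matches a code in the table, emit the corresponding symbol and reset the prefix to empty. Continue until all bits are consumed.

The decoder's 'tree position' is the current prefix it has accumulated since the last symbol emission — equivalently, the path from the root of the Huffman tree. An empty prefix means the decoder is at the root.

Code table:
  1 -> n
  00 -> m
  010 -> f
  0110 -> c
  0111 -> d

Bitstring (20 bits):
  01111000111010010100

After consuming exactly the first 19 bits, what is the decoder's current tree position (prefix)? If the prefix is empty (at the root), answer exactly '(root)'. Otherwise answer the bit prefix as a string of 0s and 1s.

Answer: 0

Derivation:
Bit 0: prefix='0' (no match yet)
Bit 1: prefix='01' (no match yet)
Bit 2: prefix='011' (no match yet)
Bit 3: prefix='0111' -> emit 'd', reset
Bit 4: prefix='1' -> emit 'n', reset
Bit 5: prefix='0' (no match yet)
Bit 6: prefix='00' -> emit 'm', reset
Bit 7: prefix='0' (no match yet)
Bit 8: prefix='01' (no match yet)
Bit 9: prefix='011' (no match yet)
Bit 10: prefix='0111' -> emit 'd', reset
Bit 11: prefix='0' (no match yet)
Bit 12: prefix='01' (no match yet)
Bit 13: prefix='010' -> emit 'f', reset
Bit 14: prefix='0' (no match yet)
Bit 15: prefix='01' (no match yet)
Bit 16: prefix='010' -> emit 'f', reset
Bit 17: prefix='1' -> emit 'n', reset
Bit 18: prefix='0' (no match yet)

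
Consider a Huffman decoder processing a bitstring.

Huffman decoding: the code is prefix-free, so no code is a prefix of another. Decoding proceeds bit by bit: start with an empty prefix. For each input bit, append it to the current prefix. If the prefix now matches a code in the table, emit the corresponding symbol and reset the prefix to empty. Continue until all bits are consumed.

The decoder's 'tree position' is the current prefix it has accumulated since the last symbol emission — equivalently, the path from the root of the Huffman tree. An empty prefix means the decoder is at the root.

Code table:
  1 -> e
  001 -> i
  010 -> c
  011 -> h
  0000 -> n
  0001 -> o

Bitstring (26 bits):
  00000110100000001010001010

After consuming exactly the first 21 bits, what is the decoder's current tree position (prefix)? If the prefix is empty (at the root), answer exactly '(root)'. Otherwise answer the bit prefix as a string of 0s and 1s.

Bit 0: prefix='0' (no match yet)
Bit 1: prefix='00' (no match yet)
Bit 2: prefix='000' (no match yet)
Bit 3: prefix='0000' -> emit 'n', reset
Bit 4: prefix='0' (no match yet)
Bit 5: prefix='01' (no match yet)
Bit 6: prefix='011' -> emit 'h', reset
Bit 7: prefix='0' (no match yet)
Bit 8: prefix='01' (no match yet)
Bit 9: prefix='010' -> emit 'c', reset
Bit 10: prefix='0' (no match yet)
Bit 11: prefix='00' (no match yet)
Bit 12: prefix='000' (no match yet)
Bit 13: prefix='0000' -> emit 'n', reset
Bit 14: prefix='0' (no match yet)
Bit 15: prefix='00' (no match yet)
Bit 16: prefix='001' -> emit 'i', reset
Bit 17: prefix='0' (no match yet)
Bit 18: prefix='01' (no match yet)
Bit 19: prefix='010' -> emit 'c', reset
Bit 20: prefix='0' (no match yet)

Answer: 0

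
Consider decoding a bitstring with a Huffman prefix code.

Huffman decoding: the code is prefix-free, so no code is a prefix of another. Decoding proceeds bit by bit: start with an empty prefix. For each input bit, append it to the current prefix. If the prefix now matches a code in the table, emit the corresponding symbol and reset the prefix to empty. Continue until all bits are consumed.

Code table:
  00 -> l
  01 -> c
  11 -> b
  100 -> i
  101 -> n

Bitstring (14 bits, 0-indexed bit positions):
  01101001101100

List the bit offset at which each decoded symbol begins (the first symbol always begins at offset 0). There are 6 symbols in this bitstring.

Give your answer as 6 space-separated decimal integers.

Bit 0: prefix='0' (no match yet)
Bit 1: prefix='01' -> emit 'c', reset
Bit 2: prefix='1' (no match yet)
Bit 3: prefix='10' (no match yet)
Bit 4: prefix='101' -> emit 'n', reset
Bit 5: prefix='0' (no match yet)
Bit 6: prefix='00' -> emit 'l', reset
Bit 7: prefix='1' (no match yet)
Bit 8: prefix='11' -> emit 'b', reset
Bit 9: prefix='0' (no match yet)
Bit 10: prefix='01' -> emit 'c', reset
Bit 11: prefix='1' (no match yet)
Bit 12: prefix='10' (no match yet)
Bit 13: prefix='100' -> emit 'i', reset

Answer: 0 2 5 7 9 11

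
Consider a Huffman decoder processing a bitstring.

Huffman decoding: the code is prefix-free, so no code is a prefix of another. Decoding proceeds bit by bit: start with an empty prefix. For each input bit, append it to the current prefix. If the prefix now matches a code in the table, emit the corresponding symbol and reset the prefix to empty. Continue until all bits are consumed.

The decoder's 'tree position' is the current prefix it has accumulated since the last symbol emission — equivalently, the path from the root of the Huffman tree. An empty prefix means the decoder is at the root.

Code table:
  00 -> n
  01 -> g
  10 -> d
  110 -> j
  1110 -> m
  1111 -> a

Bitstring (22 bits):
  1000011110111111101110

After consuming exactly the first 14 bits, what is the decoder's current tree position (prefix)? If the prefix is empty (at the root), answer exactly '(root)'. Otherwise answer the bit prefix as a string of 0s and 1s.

Answer: (root)

Derivation:
Bit 0: prefix='1' (no match yet)
Bit 1: prefix='10' -> emit 'd', reset
Bit 2: prefix='0' (no match yet)
Bit 3: prefix='00' -> emit 'n', reset
Bit 4: prefix='0' (no match yet)
Bit 5: prefix='01' -> emit 'g', reset
Bit 6: prefix='1' (no match yet)
Bit 7: prefix='11' (no match yet)
Bit 8: prefix='111' (no match yet)
Bit 9: prefix='1110' -> emit 'm', reset
Bit 10: prefix='1' (no match yet)
Bit 11: prefix='11' (no match yet)
Bit 12: prefix='111' (no match yet)
Bit 13: prefix='1111' -> emit 'a', reset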